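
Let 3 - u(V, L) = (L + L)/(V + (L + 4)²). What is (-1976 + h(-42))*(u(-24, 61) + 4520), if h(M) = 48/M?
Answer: -262973853840/29407 ≈ -8.9426e+6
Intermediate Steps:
u(V, L) = 3 - 2*L/(V + (4 + L)²) (u(V, L) = 3 - (L + L)/(V + (L + 4)²) = 3 - 2*L/(V + (4 + L)²))
(-1976 + h(-42))*(u(-24, 61) + 4520) = (-1976 + 48/(-42))*((-2*61 + 3*(-24) + 3*(4 + 61)²)/(-24 + (4 + 61)²) + 4520) = (-1976 + 48*(-1/42))*((-122 - 72 + 3*65²)/(-24 + 65²) + 4520) = (-1976 - 8/7)*((-122 - 72 + 3*4225)/(-24 + 4225) + 4520) = -13840*((-122 - 72 + 12675)/4201 + 4520)/7 = -13840*((1/4201)*12481 + 4520)/7 = -13840*(12481/4201 + 4520)/7 = -13840/7*19001001/4201 = -262973853840/29407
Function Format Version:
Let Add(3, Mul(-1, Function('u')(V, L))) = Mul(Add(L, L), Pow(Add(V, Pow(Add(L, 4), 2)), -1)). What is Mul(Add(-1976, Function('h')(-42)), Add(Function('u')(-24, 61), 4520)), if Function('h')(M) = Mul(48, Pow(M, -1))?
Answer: Rational(-262973853840, 29407) ≈ -8.9426e+6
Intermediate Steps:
Function('u')(V, L) = Add(3, Mul(-2, L, Pow(Add(V, Pow(Add(4, L), 2)), -1))) (Function('u')(V, L) = Add(3, Mul(-1, Mul(Add(L, L), Pow(Add(V, Pow(Add(L, 4), 2)), -1)))) = Add(3, Mul(-1, Mul(Mul(2, L), Pow(Add(V, Pow(Add(4, L), 2)), -1)))) = Add(3, Mul(-1, Mul(2, L, Pow(Add(V, Pow(Add(4, L), 2)), -1)))) = Add(3, Mul(-2, L, Pow(Add(V, Pow(Add(4, L), 2)), -1))))
Mul(Add(-1976, Function('h')(-42)), Add(Function('u')(-24, 61), 4520)) = Mul(Add(-1976, Mul(48, Pow(-42, -1))), Add(Mul(Pow(Add(-24, Pow(Add(4, 61), 2)), -1), Add(Mul(-2, 61), Mul(3, -24), Mul(3, Pow(Add(4, 61), 2)))), 4520)) = Mul(Add(-1976, Mul(48, Rational(-1, 42))), Add(Mul(Pow(Add(-24, Pow(65, 2)), -1), Add(-122, -72, Mul(3, Pow(65, 2)))), 4520)) = Mul(Add(-1976, Rational(-8, 7)), Add(Mul(Pow(Add(-24, 4225), -1), Add(-122, -72, Mul(3, 4225))), 4520)) = Mul(Rational(-13840, 7), Add(Mul(Pow(4201, -1), Add(-122, -72, 12675)), 4520)) = Mul(Rational(-13840, 7), Add(Mul(Rational(1, 4201), 12481), 4520)) = Mul(Rational(-13840, 7), Add(Rational(12481, 4201), 4520)) = Mul(Rational(-13840, 7), Rational(19001001, 4201)) = Rational(-262973853840, 29407)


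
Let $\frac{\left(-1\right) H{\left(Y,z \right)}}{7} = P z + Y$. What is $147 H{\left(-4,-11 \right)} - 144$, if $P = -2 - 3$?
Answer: $-52623$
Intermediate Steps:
$P = -5$ ($P = -2 - 3 = -5$)
$H{\left(Y,z \right)} = - 7 Y + 35 z$ ($H{\left(Y,z \right)} = - 7 \left(- 5 z + Y\right) = - 7 \left(Y - 5 z\right) = - 7 Y + 35 z$)
$147 H{\left(-4,-11 \right)} - 144 = 147 \left(\left(-7\right) \left(-4\right) + 35 \left(-11\right)\right) - 144 = 147 \left(28 - 385\right) - 144 = 147 \left(-357\right) - 144 = -52479 - 144 = -52623$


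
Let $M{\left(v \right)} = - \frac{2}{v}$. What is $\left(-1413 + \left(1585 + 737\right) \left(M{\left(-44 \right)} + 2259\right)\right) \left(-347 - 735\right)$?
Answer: $- \frac{62415165672}{11} \approx -5.6741 \cdot 10^{9}$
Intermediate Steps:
$\left(-1413 + \left(1585 + 737\right) \left(M{\left(-44 \right)} + 2259\right)\right) \left(-347 - 735\right) = \left(-1413 + \left(1585 + 737\right) \left(- \frac{2}{-44} + 2259\right)\right) \left(-347 - 735\right) = \left(-1413 + 2322 \left(\left(-2\right) \left(- \frac{1}{44}\right) + 2259\right)\right) \left(-1082\right) = \left(-1413 + 2322 \left(\frac{1}{22} + 2259\right)\right) \left(-1082\right) = \left(-1413 + 2322 \cdot \frac{49699}{22}\right) \left(-1082\right) = \left(-1413 + \frac{57700539}{11}\right) \left(-1082\right) = \frac{57684996}{11} \left(-1082\right) = - \frac{62415165672}{11}$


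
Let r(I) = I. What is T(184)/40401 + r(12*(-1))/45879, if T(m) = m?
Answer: 2652308/617852493 ≈ 0.0042928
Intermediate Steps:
T(184)/40401 + r(12*(-1))/45879 = 184/40401 + (12*(-1))/45879 = 184*(1/40401) - 12*1/45879 = 184/40401 - 4/15293 = 2652308/617852493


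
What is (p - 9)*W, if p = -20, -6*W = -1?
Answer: -29/6 ≈ -4.8333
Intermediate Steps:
W = 1/6 (W = -1/6*(-1) = 1/6 ≈ 0.16667)
(p - 9)*W = (-20 - 9)*(1/6) = -29*1/6 = -29/6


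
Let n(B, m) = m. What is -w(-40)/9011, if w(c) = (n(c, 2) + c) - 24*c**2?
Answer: 38438/9011 ≈ 4.2657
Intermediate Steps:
w(c) = 2 + c - 24*c**2 (w(c) = (2 + c) - 24*c**2 = 2 + c - 24*c**2)
-w(-40)/9011 = -(2 - 40 - 24*(-40)**2)/9011 = -(2 - 40 - 24*1600)*(1/9011) = -(2 - 40 - 38400)*(1/9011) = -1*(-38438)*(1/9011) = 38438*(1/9011) = 38438/9011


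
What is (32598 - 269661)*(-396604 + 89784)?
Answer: 72735669660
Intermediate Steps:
(32598 - 269661)*(-396604 + 89784) = -237063*(-306820) = 72735669660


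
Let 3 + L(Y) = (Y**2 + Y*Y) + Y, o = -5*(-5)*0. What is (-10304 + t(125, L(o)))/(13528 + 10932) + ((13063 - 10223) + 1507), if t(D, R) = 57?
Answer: 106317373/24460 ≈ 4346.6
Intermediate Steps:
o = 0 (o = 25*0 = 0)
L(Y) = -3 + Y + 2*Y**2 (L(Y) = -3 + ((Y**2 + Y*Y) + Y) = -3 + ((Y**2 + Y**2) + Y) = -3 + (2*Y**2 + Y) = -3 + (Y + 2*Y**2) = -3 + Y + 2*Y**2)
(-10304 + t(125, L(o)))/(13528 + 10932) + ((13063 - 10223) + 1507) = (-10304 + 57)/(13528 + 10932) + ((13063 - 10223) + 1507) = -10247/24460 + (2840 + 1507) = -10247*1/24460 + 4347 = -10247/24460 + 4347 = 106317373/24460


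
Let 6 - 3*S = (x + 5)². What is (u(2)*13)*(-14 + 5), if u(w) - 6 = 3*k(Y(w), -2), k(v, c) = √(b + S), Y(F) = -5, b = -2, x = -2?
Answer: -702 - 351*I*√3 ≈ -702.0 - 607.95*I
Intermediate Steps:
S = -1 (S = 2 - (-2 + 5)²/3 = 2 - ⅓*3² = 2 - ⅓*9 = 2 - 3 = -1)
k(v, c) = I*√3 (k(v, c) = √(-2 - 1) = √(-3) = I*√3)
u(w) = 6 + 3*I*√3 (u(w) = 6 + 3*(I*√3) = 6 + 3*I*√3)
(u(2)*13)*(-14 + 5) = ((6 + 3*I*√3)*13)*(-14 + 5) = (78 + 39*I*√3)*(-9) = -702 - 351*I*√3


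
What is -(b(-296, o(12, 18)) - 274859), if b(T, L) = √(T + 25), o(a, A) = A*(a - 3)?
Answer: 274859 - I*√271 ≈ 2.7486e+5 - 16.462*I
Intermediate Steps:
o(a, A) = A*(-3 + a)
b(T, L) = √(25 + T)
-(b(-296, o(12, 18)) - 274859) = -(√(25 - 296) - 274859) = -(√(-271) - 274859) = -(I*√271 - 274859) = -(-274859 + I*√271) = 274859 - I*√271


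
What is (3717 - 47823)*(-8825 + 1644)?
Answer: 316725186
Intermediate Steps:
(3717 - 47823)*(-8825 + 1644) = -44106*(-7181) = 316725186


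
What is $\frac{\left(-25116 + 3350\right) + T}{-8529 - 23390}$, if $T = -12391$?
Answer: $\frac{34157}{31919} \approx 1.0701$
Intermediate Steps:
$\frac{\left(-25116 + 3350\right) + T}{-8529 - 23390} = \frac{\left(-25116 + 3350\right) - 12391}{-8529 - 23390} = \frac{-21766 - 12391}{-31919} = \left(-34157\right) \left(- \frac{1}{31919}\right) = \frac{34157}{31919}$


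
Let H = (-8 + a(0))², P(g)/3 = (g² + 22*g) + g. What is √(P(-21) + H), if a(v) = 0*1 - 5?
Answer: √43 ≈ 6.5574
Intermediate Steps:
a(v) = -5 (a(v) = 0 - 5 = -5)
P(g) = 3*g² + 69*g (P(g) = 3*((g² + 22*g) + g) = 3*(g² + 23*g) = 3*g² + 69*g)
H = 169 (H = (-8 - 5)² = (-13)² = 169)
√(P(-21) + H) = √(3*(-21)*(23 - 21) + 169) = √(3*(-21)*2 + 169) = √(-126 + 169) = √43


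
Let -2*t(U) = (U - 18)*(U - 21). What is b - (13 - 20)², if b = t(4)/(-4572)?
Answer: -223909/4572 ≈ -48.974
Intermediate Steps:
t(U) = -(-21 + U)*(-18 + U)/2 (t(U) = -(U - 18)*(U - 21)/2 = -(-18 + U)*(-21 + U)/2 = -(-21 + U)*(-18 + U)/2)
b = 119/4572 (b = (-189 - ½*4² + (39/2)*4)/(-4572) = (-189 - ½*16 + 78)*(-1/4572) = (-189 - 8 + 78)*(-1/4572) = -119*(-1/4572) = 119/4572 ≈ 0.026028)
b - (13 - 20)² = 119/4572 - (13 - 20)² = 119/4572 - 1*(-7)² = 119/4572 - 1*49 = 119/4572 - 49 = -223909/4572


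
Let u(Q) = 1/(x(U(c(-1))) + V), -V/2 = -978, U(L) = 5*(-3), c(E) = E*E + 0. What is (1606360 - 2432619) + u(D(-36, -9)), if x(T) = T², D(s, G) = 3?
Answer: -1802070878/2181 ≈ -8.2626e+5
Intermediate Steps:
c(E) = E² (c(E) = E² + 0 = E²)
U(L) = -15
V = 1956 (V = -2*(-978) = 1956)
u(Q) = 1/2181 (u(Q) = 1/((-15)² + 1956) = 1/(225 + 1956) = 1/2181)
(1606360 - 2432619) + u(D(-36, -9)) = (1606360 - 2432619) + 1/2181 = -826259 + 1/2181 = -1802070878/2181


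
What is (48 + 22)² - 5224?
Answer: -324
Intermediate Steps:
(48 + 22)² - 5224 = 70² - 5224 = 4900 - 5224 = -324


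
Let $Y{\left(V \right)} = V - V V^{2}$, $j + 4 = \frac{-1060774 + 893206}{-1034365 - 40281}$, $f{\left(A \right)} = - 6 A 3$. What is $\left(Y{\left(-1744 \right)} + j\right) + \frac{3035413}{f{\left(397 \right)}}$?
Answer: $\frac{20367499139202112753}{3839710158} \approx 5.3044 \cdot 10^{9}$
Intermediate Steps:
$f{\left(A \right)} = - 18 A$
$j = - \frac{2065508}{537323}$ ($j = -4 + \frac{-1060774 + 893206}{-1034365 - 40281} = -4 - \frac{167568}{-1074646} = -4 - - \frac{83784}{537323} = -4 + \frac{83784}{537323} = - \frac{2065508}{537323} \approx -3.8441$)
$Y{\left(V \right)} = V - V^{3}$
$\left(Y{\left(-1744 \right)} + j\right) + \frac{3035413}{f{\left(397 \right)}} = \left(\left(-1744 - \left(-1744\right)^{3}\right) - \frac{2065508}{537323}\right) + \frac{3035413}{\left(-18\right) 397} = \left(\left(-1744 - -5304438784\right) - \frac{2065508}{537323}\right) + \frac{3035413}{-7146} = \left(\left(-1744 + 5304438784\right) - \frac{2065508}{537323}\right) + 3035413 \left(- \frac{1}{7146}\right) = \left(5304437040 - \frac{2065508}{537323}\right) - \frac{3035413}{7146} = \frac{2850196021578412}{537323} - \frac{3035413}{7146} = \frac{20367499139202112753}{3839710158}$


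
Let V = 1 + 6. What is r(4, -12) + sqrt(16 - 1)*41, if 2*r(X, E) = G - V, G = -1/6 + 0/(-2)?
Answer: -43/12 + 41*sqrt(15) ≈ 155.21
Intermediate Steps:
V = 7
G = -1/6 (G = -1*1/6 + 0*(-1/2) = -1/6 + 0 = -1/6 ≈ -0.16667)
r(X, E) = -43/12 (r(X, E) = (-1/6 - 1*7)/2 = (-1/6 - 7)/2 = (1/2)*(-43/6) = -43/12)
r(4, -12) + sqrt(16 - 1)*41 = -43/12 + sqrt(16 - 1)*41 = -43/12 + sqrt(15)*41 = -43/12 + 41*sqrt(15)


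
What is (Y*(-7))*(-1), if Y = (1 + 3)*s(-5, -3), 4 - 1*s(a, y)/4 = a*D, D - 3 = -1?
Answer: 1568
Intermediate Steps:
D = 2 (D = 3 - 1 = 2)
s(a, y) = 16 - 8*a (s(a, y) = 16 - 4*a*2 = 16 - 8*a)
Y = 224 (Y = (1 + 3)*(16 - 8*(-5)) = 4*(16 + 40) = 4*56 = 224)
(Y*(-7))*(-1) = (224*(-7))*(-1) = -1568*(-1) = 1568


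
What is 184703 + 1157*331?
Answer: 567670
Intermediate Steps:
184703 + 1157*331 = 184703 + 382967 = 567670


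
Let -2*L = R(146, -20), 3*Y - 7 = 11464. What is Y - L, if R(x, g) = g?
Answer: 11441/3 ≈ 3813.7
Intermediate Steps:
Y = 11471/3 (Y = 7/3 + (1/3)*11464 = 7/3 + 11464/3 = 11471/3 ≈ 3823.7)
L = 10 (L = -1/2*(-20) = 10)
Y - L = 11471/3 - 1*10 = 11471/3 - 10 = 11441/3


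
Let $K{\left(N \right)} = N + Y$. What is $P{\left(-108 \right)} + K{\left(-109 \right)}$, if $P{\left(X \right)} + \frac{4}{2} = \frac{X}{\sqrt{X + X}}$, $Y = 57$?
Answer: $-54 + 3 i \sqrt{6} \approx -54.0 + 7.3485 i$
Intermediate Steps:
$P{\left(X \right)} = -2 + \frac{\sqrt{2} \sqrt{X}}{2}$ ($P{\left(X \right)} = -2 + \frac{X}{\sqrt{X + X}} = -2 + \frac{X}{\sqrt{2 X}} = -2 + \frac{X}{\sqrt{2} \sqrt{X}} = -2 + X \frac{\sqrt{2}}{2 \sqrt{X}} = -2 + \frac{\sqrt{2} \sqrt{X}}{2}$)
$K{\left(N \right)} = 57 + N$ ($K{\left(N \right)} = N + 57 = 57 + N$)
$P{\left(-108 \right)} + K{\left(-109 \right)} = \left(-2 + \frac{\sqrt{2} \sqrt{-108}}{2}\right) + \left(57 - 109\right) = \left(-2 + \frac{\sqrt{2} \cdot 6 i \sqrt{3}}{2}\right) - 52 = \left(-2 + 3 i \sqrt{6}\right) - 52 = -54 + 3 i \sqrt{6}$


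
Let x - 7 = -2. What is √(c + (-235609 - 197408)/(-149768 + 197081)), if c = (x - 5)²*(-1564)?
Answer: I*√252930041/5257 ≈ 3.0253*I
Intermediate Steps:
x = 5 (x = 7 - 2 = 5)
c = 0 (c = (5 - 5)²*(-1564) = 0²*(-1564) = 0*(-1564) = 0)
√(c + (-235609 - 197408)/(-149768 + 197081)) = √(0 + (-235609 - 197408)/(-149768 + 197081)) = √(0 - 433017/47313) = √(0 - 433017*1/47313) = √(0 - 48113/5257) = √(-48113/5257) = I*√252930041/5257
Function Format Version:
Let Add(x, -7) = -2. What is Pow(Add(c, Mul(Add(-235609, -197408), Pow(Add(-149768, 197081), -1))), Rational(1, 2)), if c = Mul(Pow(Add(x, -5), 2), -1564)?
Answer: Mul(Rational(1, 5257), I, Pow(252930041, Rational(1, 2))) ≈ Mul(3.0253, I)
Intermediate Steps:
x = 5 (x = Add(7, -2) = 5)
c = 0 (c = Mul(Pow(Add(5, -5), 2), -1564) = Mul(Pow(0, 2), -1564) = Mul(0, -1564) = 0)
Pow(Add(c, Mul(Add(-235609, -197408), Pow(Add(-149768, 197081), -1))), Rational(1, 2)) = Pow(Add(0, Mul(Add(-235609, -197408), Pow(Add(-149768, 197081), -1))), Rational(1, 2)) = Pow(Add(0, Mul(-433017, Pow(47313, -1))), Rational(1, 2)) = Pow(Add(0, Mul(-433017, Rational(1, 47313))), Rational(1, 2)) = Pow(Add(0, Rational(-48113, 5257)), Rational(1, 2)) = Pow(Rational(-48113, 5257), Rational(1, 2)) = Mul(Rational(1, 5257), I, Pow(252930041, Rational(1, 2)))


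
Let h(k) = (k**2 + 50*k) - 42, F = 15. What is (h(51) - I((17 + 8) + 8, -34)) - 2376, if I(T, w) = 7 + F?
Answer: 2711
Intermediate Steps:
h(k) = -42 + k**2 + 50*k
I(T, w) = 22 (I(T, w) = 7 + 15 = 22)
(h(51) - I((17 + 8) + 8, -34)) - 2376 = ((-42 + 51**2 + 50*51) - 1*22) - 2376 = ((-42 + 2601 + 2550) - 22) - 2376 = (5109 - 22) - 2376 = 5087 - 2376 = 2711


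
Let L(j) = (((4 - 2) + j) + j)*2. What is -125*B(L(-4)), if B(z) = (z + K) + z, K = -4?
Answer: 3500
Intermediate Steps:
L(j) = 4 + 4*j (L(j) = ((2 + j) + j)*2 = (2 + 2*j)*2 = 4 + 4*j)
B(z) = -4 + 2*z (B(z) = (z - 4) + z = (-4 + z) + z = -4 + 2*z)
-125*B(L(-4)) = -125*(-4 + 2*(4 + 4*(-4))) = -125*(-4 + 2*(4 - 16)) = -125*(-4 + 2*(-12)) = -125*(-4 - 24) = -125*(-28) = 3500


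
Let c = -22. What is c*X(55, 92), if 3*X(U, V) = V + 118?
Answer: -1540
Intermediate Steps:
X(U, V) = 118/3 + V/3 (X(U, V) = (V + 118)/3 = (118 + V)/3 = 118/3 + V/3)
c*X(55, 92) = -22*(118/3 + (1/3)*92) = -22*(118/3 + 92/3) = -22*70 = -1540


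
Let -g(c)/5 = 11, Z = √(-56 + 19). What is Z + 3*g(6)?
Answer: -165 + I*√37 ≈ -165.0 + 6.0828*I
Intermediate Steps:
Z = I*√37 (Z = √(-37) = I*√37 ≈ 6.0828*I)
g(c) = -55 (g(c) = -5*11 = -55)
Z + 3*g(6) = I*√37 + 3*(-55) = I*√37 - 165 = -165 + I*√37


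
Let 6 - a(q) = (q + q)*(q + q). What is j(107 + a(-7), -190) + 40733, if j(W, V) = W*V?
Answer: 56503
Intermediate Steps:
a(q) = 6 - 4*q**2 (a(q) = 6 - (q + q)*(q + q) = 6 - 2*q*2*q = 6 - 4*q**2)
j(W, V) = V*W
j(107 + a(-7), -190) + 40733 = -190*(107 + (6 - 4*(-7)**2)) + 40733 = -190*(107 + (6 - 4*49)) + 40733 = -190*(107 + (6 - 196)) + 40733 = -190*(107 - 190) + 40733 = -190*(-83) + 40733 = 15770 + 40733 = 56503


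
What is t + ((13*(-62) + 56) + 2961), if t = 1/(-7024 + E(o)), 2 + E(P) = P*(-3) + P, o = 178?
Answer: 16321601/7382 ≈ 2211.0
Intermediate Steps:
E(P) = -2 - 2*P (E(P) = -2 + (P*(-3) + P) = -2 + (-3*P + P) = -2 - 2*P)
t = -1/7382 (t = 1/(-7024 + (-2 - 2*178)) = 1/(-7024 + (-2 - 356)) = 1/(-7024 - 358) = 1/(-7382) = -1/7382 ≈ -0.00013546)
t + ((13*(-62) + 56) + 2961) = -1/7382 + ((13*(-62) + 56) + 2961) = -1/7382 + ((-806 + 56) + 2961) = -1/7382 + (-750 + 2961) = -1/7382 + 2211 = 16321601/7382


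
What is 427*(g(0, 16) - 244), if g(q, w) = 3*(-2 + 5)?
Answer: -100345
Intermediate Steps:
g(q, w) = 9 (g(q, w) = 3*3 = 9)
427*(g(0, 16) - 244) = 427*(9 - 244) = 427*(-235) = -100345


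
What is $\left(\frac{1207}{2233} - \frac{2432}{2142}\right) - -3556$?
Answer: $\frac{1214700611}{341649} \approx 3555.4$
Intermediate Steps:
$\left(\frac{1207}{2233} - \frac{2432}{2142}\right) - -3556 = \left(1207 \cdot \frac{1}{2233} - \frac{1216}{1071}\right) + 3556 = \left(\frac{1207}{2233} - \frac{1216}{1071}\right) + 3556 = - \frac{203233}{341649} + 3556 = \frac{1214700611}{341649}$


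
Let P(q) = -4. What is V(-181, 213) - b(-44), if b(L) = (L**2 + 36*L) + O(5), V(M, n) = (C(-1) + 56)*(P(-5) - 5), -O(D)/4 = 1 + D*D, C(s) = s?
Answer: -743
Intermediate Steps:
O(D) = -4 - 4*D**2 (O(D) = -4*(1 + D*D) = -4*(1 + D**2) = -4 - 4*D**2)
V(M, n) = -495 (V(M, n) = (-1 + 56)*(-4 - 5) = 55*(-9) = -495)
b(L) = -104 + L**2 + 36*L (b(L) = (L**2 + 36*L) + (-4 - 4*5**2) = (L**2 + 36*L) + (-4 - 4*25) = (L**2 + 36*L) + (-4 - 100) = (L**2 + 36*L) - 104 = -104 + L**2 + 36*L)
V(-181, 213) - b(-44) = -495 - (-104 + (-44)**2 + 36*(-44)) = -495 - (-104 + 1936 - 1584) = -495 - 1*248 = -495 - 248 = -743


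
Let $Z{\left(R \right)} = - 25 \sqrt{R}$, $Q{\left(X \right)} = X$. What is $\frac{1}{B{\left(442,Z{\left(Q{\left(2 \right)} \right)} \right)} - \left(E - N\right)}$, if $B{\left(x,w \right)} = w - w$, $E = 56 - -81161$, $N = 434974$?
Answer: $\frac{1}{353757} \approx 2.8268 \cdot 10^{-6}$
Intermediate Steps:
$E = 81217$ ($E = 56 + 81161 = 81217$)
$B{\left(x,w \right)} = 0$
$\frac{1}{B{\left(442,Z{\left(Q{\left(2 \right)} \right)} \right)} - \left(E - N\right)} = \frac{1}{0 + \left(434974 - 81217\right)} = \frac{1}{0 + 353757} = \frac{1}{353757}$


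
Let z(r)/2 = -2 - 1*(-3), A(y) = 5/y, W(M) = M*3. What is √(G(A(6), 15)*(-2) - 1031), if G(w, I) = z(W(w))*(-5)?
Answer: I*√1011 ≈ 31.796*I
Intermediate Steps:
W(M) = 3*M
z(r) = 2 (z(r) = 2*(-2 - 1*(-3)) = 2*(-2 + 3) = 2*1 = 2)
G(w, I) = -10 (G(w, I) = 2*(-5) = -10)
√(G(A(6), 15)*(-2) - 1031) = √(-10*(-2) - 1031) = √(20 - 1031) = √(-1011) = I*√1011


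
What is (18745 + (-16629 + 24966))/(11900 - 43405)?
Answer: -27082/31505 ≈ -0.85961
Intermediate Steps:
(18745 + (-16629 + 24966))/(11900 - 43405) = (18745 + 8337)/(-31505) = 27082*(-1/31505) = -27082/31505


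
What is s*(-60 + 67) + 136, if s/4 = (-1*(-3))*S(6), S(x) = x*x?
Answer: 3160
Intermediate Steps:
S(x) = x²
s = 432 (s = 4*(-1*(-3)*6²) = 4*(3*36) = 4*108 = 432)
s*(-60 + 67) + 136 = 432*(-60 + 67) + 136 = 432*7 + 136 = 3024 + 136 = 3160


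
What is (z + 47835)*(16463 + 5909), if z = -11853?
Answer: 804989304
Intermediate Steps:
(z + 47835)*(16463 + 5909) = (-11853 + 47835)*(16463 + 5909) = 35982*22372 = 804989304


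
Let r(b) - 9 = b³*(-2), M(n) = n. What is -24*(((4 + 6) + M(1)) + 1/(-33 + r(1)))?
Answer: -3420/13 ≈ -263.08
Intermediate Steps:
r(b) = 9 - 2*b³ (r(b) = 9 + b³*(-2) = 9 - 2*b³)
-24*(((4 + 6) + M(1)) + 1/(-33 + r(1))) = -24*(((4 + 6) + 1) + 1/(-33 + (9 - 2*1³))) = -24*((10 + 1) + 1/(-33 + (9 - 2*1))) = -24*(11 + 1/(-33 + (9 - 2))) = -24*(11 + 1/(-33 + 7)) = -24*(11 + 1/(-26)) = -24*(11 - 1/26) = -24*285/26 = -3420/13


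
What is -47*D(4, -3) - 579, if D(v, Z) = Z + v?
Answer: -626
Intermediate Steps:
-47*D(4, -3) - 579 = -47*(-3 + 4) - 579 = -47*1 - 579 = -47 - 579 = -626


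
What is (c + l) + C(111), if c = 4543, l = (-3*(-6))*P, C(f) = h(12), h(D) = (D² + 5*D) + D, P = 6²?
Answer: 5407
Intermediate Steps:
P = 36
h(D) = D² + 6*D
C(f) = 216 (C(f) = 12*(6 + 12) = 12*18 = 216)
l = 648 (l = -3*(-6)*36 = 18*36 = 648)
(c + l) + C(111) = (4543 + 648) + 216 = 5191 + 216 = 5407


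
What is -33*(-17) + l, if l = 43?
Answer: 604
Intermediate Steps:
-33*(-17) + l = -33*(-17) + 43 = 561 + 43 = 604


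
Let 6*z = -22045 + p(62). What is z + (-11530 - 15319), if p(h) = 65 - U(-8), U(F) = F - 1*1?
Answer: -183065/6 ≈ -30511.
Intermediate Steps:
U(F) = -1 + F (U(F) = F - 1 = -1 + F)
p(h) = 74 (p(h) = 65 - (-1 - 8) = 65 - 1*(-9) = 65 + 9 = 74)
z = -21971/6 (z = (-22045 + 74)/6 = (⅙)*(-21971) = -21971/6 ≈ -3661.8)
z + (-11530 - 15319) = -21971/6 + (-11530 - 15319) = -21971/6 - 26849 = -183065/6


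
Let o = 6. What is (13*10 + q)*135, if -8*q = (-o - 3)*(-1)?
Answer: 139185/8 ≈ 17398.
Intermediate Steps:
q = -9/8 (q = -(-1*6 - 3)*(-1)/8 = -(-6 - 3)*(-1)/8 = -(-9)*(-1)/8 = -⅛*9 = -9/8 ≈ -1.1250)
(13*10 + q)*135 = (13*10 - 9/8)*135 = (130 - 9/8)*135 = (1031/8)*135 = 139185/8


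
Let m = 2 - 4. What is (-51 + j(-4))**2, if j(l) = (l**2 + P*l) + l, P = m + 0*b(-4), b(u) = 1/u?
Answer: 961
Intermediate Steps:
m = -2
P = -2 (P = -2 + 0/(-4) = -2 + 0*(-1/4) = -2 + 0 = -2)
j(l) = l**2 - l (j(l) = (l**2 - 2*l) + l = l**2 - l)
(-51 + j(-4))**2 = (-51 - 4*(-1 - 4))**2 = (-51 - 4*(-5))**2 = (-51 + 20)**2 = (-31)**2 = 961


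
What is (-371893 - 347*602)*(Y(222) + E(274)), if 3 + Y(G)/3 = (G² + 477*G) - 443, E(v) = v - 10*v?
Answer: -268166781510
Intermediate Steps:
E(v) = -9*v
Y(G) = -1338 + 3*G² + 1431*G (Y(G) = -9 + 3*((G² + 477*G) - 443) = -9 + 3*(-443 + G² + 477*G) = -9 + (-1329 + 3*G² + 1431*G) = -1338 + 3*G² + 1431*G)
(-371893 - 347*602)*(Y(222) + E(274)) = (-371893 - 347*602)*((-1338 + 3*222² + 1431*222) - 9*274) = (-371893 - 208894)*((-1338 + 3*49284 + 317682) - 2466) = -580787*((-1338 + 147852 + 317682) - 2466) = -580787*(464196 - 2466) = -580787*461730 = -268166781510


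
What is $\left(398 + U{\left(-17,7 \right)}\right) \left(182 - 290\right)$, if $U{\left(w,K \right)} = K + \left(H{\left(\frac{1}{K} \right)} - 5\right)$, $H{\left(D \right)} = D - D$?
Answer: $-43200$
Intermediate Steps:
$H{\left(D \right)} = 0$
$U{\left(w,K \right)} = -5 + K$ ($U{\left(w,K \right)} = K + \left(0 - 5\right) = K - 5 = -5 + K$)
$\left(398 + U{\left(-17,7 \right)}\right) \left(182 - 290\right) = \left(398 + \left(-5 + 7\right)\right) \left(182 - 290\right) = \left(398 + 2\right) \left(-108\right) = 400 \left(-108\right) = -43200$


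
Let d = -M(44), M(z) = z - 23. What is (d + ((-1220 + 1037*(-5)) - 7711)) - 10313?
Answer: -24450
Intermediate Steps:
M(z) = -23 + z
d = -21 (d = -(-23 + 44) = -1*21 = -21)
(d + ((-1220 + 1037*(-5)) - 7711)) - 10313 = (-21 + ((-1220 + 1037*(-5)) - 7711)) - 10313 = (-21 + ((-1220 - 5185) - 7711)) - 10313 = (-21 + (-6405 - 7711)) - 10313 = (-21 - 14116) - 10313 = -14137 - 10313 = -24450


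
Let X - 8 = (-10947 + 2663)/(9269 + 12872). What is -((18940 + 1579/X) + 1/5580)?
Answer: -1127462027704/58884345 ≈ -19147.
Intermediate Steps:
X = 168844/22141 (X = 8 + (-10947 + 2663)/(9269 + 12872) = 8 - 8284/22141 = 168844/22141 ≈ 7.6259)
-((18940 + 1579/X) + 1/5580) = -((18940 + 1579/(168844/22141)) + 1/5580) = -((18940 + 1579*(22141/168844)) + 1/5580) = -((18940 + 34960639/168844) + 1/5580) = -(3232865999/168844 + 1/5580) = -1*1127462027704/58884345 = -1127462027704/58884345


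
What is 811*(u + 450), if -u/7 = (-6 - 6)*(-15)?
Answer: -656910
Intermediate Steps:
u = -1260 (u = -7*(-6 - 6)*(-15) = -(-84)*(-15) = -7*180 = -1260)
811*(u + 450) = 811*(-1260 + 450) = 811*(-810) = -656910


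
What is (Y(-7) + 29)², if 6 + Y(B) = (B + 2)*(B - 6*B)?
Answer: 23104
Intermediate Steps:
Y(B) = -6 - 5*B*(2 + B) (Y(B) = -6 + (B + 2)*(B - 6*B) = -6 + (2 + B)*(-5*B) = -6 - 5*B*(2 + B))
(Y(-7) + 29)² = ((-6 - 10*(-7) - 5*(-7)²) + 29)² = ((-6 + 70 - 5*49) + 29)² = ((-6 + 70 - 245) + 29)² = (-181 + 29)² = (-152)² = 23104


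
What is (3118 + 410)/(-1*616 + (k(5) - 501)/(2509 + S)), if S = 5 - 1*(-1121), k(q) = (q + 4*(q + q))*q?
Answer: -3206070/559859 ≈ -5.7266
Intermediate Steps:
k(q) = 9*q² (k(q) = (q + 4*(2*q))*q = (q + 8*q)*q = (9*q)*q = 9*q²)
S = 1126 (S = 5 + 1121 = 1126)
(3118 + 410)/(-1*616 + (k(5) - 501)/(2509 + S)) = (3118 + 410)/(-1*616 + (9*5² - 501)/(2509 + 1126)) = 3528/(-616 + (9*25 - 501)/3635) = 3528/(-616 + (225 - 501)*(1/3635)) = 3528/(-616 - 276*1/3635) = 3528/(-616 - 276/3635) = 3528/(-2239436/3635) = 3528*(-3635/2239436) = -3206070/559859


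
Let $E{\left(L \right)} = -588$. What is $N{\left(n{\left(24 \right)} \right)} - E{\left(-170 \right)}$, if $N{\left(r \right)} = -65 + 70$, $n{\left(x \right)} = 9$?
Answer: $593$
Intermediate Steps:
$N{\left(r \right)} = 5$
$N{\left(n{\left(24 \right)} \right)} - E{\left(-170 \right)} = 5 - -588 = 5 + 588 = 593$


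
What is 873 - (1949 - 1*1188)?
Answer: 112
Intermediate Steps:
873 - (1949 - 1*1188) = 873 - (1949 - 1188) = 873 - 1*761 = 873 - 761 = 112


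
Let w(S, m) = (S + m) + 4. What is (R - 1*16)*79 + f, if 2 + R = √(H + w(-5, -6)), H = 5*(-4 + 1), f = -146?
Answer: -1568 + 79*I*√22 ≈ -1568.0 + 370.54*I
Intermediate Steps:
w(S, m) = 4 + S + m
H = -15 (H = 5*(-3) = -15)
R = -2 + I*√22 (R = -2 + √(-15 + (4 - 5 - 6)) = -2 + √(-15 - 7) = -2 + √(-22) = -2 + I*√22 ≈ -2.0 + 4.6904*I)
(R - 1*16)*79 + f = ((-2 + I*√22) - 1*16)*79 - 146 = ((-2 + I*√22) - 16)*79 - 146 = (-18 + I*√22)*79 - 146 = (-1422 + 79*I*√22) - 146 = -1568 + 79*I*√22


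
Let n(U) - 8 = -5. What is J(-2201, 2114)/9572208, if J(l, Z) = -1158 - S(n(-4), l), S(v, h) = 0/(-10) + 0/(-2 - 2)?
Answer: -193/1595368 ≈ -0.00012098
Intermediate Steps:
n(U) = 3 (n(U) = 8 - 5 = 3)
S(v, h) = 0 (S(v, h) = 0*(-1/10) + 0/(-4) = 0 + 0*(-1/4) = 0 + 0 = 0)
J(l, Z) = -1158 (J(l, Z) = -1158 - 1*0 = -1158 + 0 = -1158)
J(-2201, 2114)/9572208 = -1158/9572208 = -1158*1/9572208 = -193/1595368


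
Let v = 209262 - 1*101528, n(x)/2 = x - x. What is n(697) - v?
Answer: -107734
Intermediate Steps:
n(x) = 0 (n(x) = 2*(x - x) = 2*0 = 0)
v = 107734 (v = 209262 - 101528 = 107734)
n(697) - v = 0 - 1*107734 = 0 - 107734 = -107734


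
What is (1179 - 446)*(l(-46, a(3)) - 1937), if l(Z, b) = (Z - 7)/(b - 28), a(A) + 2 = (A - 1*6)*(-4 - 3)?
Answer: -12739540/9 ≈ -1.4155e+6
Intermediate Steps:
a(A) = 40 - 7*A (a(A) = -2 + (A - 1*6)*(-4 - 3) = -2 + (A - 6)*(-7) = -2 + (-6 + A)*(-7) = -2 + (42 - 7*A) = 40 - 7*A)
l(Z, b) = (-7 + Z)/(-28 + b)
(1179 - 446)*(l(-46, a(3)) - 1937) = (1179 - 446)*((-7 - 46)/(-28 + (40 - 7*3)) - 1937) = 733*(-53/(-28 + (40 - 21)) - 1937) = 733*(-53/(-28 + 19) - 1937) = 733*(-53/(-9) - 1937) = 733*(-⅑*(-53) - 1937) = 733*(53/9 - 1937) = 733*(-17380/9) = -12739540/9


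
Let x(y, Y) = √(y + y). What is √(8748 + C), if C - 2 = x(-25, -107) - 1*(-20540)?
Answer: √(29290 + 5*I*√2) ≈ 171.14 + 0.021*I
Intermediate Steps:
x(y, Y) = √2*√y (x(y, Y) = √(2*y) = √2*√y)
C = 20542 + 5*I*√2 (C = 2 + (√2*√(-25) - 1*(-20540)) = 2 + (√2*(5*I) + 20540) = 2 + (5*I*√2 + 20540) = 2 + (20540 + 5*I*√2) = 20542 + 5*I*√2 ≈ 20542.0 + 7.0711*I)
√(8748 + C) = √(8748 + (20542 + 5*I*√2)) = √(29290 + 5*I*√2)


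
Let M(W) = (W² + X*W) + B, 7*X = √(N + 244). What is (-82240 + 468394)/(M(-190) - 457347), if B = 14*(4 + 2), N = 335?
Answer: -7969055077998/8691514453981 + 513584820*√579/8691514453981 ≈ -0.91546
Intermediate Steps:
B = 84 (B = 14*6 = 84)
X = √579/7 (X = √(335 + 244)/7 = √579/7 ≈ 3.4375)
M(W) = 84 + W² + W*√579/7 (M(W) = (W² + (√579/7)*W) + 84 = (W² + W*√579/7) + 84 = 84 + W² + W*√579/7)
(-82240 + 468394)/(M(-190) - 457347) = (-82240 + 468394)/((84 + (-190)² + (⅐)*(-190)*√579) - 457347) = 386154/((84 + 36100 - 190*√579/7) - 457347) = 386154/((36184 - 190*√579/7) - 457347) = 386154/(-421163 - 190*√579/7)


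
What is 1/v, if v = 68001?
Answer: 1/68001 ≈ 1.4706e-5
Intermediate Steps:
1/v = 1/68001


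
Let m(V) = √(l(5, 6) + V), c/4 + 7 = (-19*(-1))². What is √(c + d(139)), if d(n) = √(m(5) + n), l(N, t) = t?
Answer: √(1416 + √(139 + √11)) ≈ 37.788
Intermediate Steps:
c = 1416 (c = -28 + 4*(-19*(-1))² = -28 + 4*19² = -28 + 4*361 = -28 + 1444 = 1416)
m(V) = √(6 + V)
d(n) = √(n + √11) (d(n) = √(√(6 + 5) + n) = √(√11 + n) = √(n + √11))
√(c + d(139)) = √(1416 + √(139 + √11))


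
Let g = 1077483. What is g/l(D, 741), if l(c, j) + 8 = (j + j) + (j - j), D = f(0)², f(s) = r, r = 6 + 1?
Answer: 97953/134 ≈ 730.99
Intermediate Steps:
r = 7
f(s) = 7
D = 49 (D = 7² = 49)
l(c, j) = -8 + 2*j (l(c, j) = -8 + ((j + j) + (j - j)) = -8 + (2*j + 0) = -8 + 2*j)
g/l(D, 741) = 1077483/(-8 + 2*741) = 1077483/(-8 + 1482) = 1077483/1474 = 1077483*(1/1474) = 97953/134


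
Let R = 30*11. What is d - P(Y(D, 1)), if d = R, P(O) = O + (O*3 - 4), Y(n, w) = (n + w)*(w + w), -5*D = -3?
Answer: 1606/5 ≈ 321.20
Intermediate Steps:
D = ⅗ (D = -⅕*(-3) = ⅗ ≈ 0.60000)
Y(n, w) = 2*w*(n + w) (Y(n, w) = (n + w)*(2*w) = 2*w*(n + w))
P(O) = -4 + 4*O (P(O) = O + (3*O - 4) = O + (-4 + 3*O) = -4 + 4*O)
R = 330
d = 330
d - P(Y(D, 1)) = 330 - (-4 + 4*(2*1*(⅗ + 1))) = 330 - (-4 + 4*(2*1*(8/5))) = 330 - (-4 + 4*(16/5)) = 330 - (-4 + 64/5) = 330 - 1*44/5 = 330 - 44/5 = 1606/5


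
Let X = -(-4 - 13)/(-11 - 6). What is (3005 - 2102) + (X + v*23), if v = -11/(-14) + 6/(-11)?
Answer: 139759/154 ≈ 907.53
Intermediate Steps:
v = 37/154 (v = -11*(-1/14) + 6*(-1/11) = 11/14 - 6/11 = 37/154 ≈ 0.24026)
X = -1 (X = -(-17)/(-17) = -(-17)*(-1)/17 = -1*1 = -1)
(3005 - 2102) + (X + v*23) = (3005 - 2102) + (-1 + (37/154)*23) = 903 + (-1 + 851/154) = 903 + 697/154 = 139759/154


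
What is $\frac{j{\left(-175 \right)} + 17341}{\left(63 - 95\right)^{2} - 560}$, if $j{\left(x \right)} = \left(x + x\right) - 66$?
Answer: $\frac{16925}{464} \approx 36.476$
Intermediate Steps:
$j{\left(x \right)} = -66 + 2 x$ ($j{\left(x \right)} = 2 x - 66 = -66 + 2 x$)
$\frac{j{\left(-175 \right)} + 17341}{\left(63 - 95\right)^{2} - 560} = \frac{\left(-66 + 2 \left(-175\right)\right) + 17341}{\left(63 - 95\right)^{2} - 560} = \frac{\left(-66 - 350\right) + 17341}{\left(-32\right)^{2} - 560} = \frac{-416 + 17341}{1024 - 560} = \frac{16925}{464}$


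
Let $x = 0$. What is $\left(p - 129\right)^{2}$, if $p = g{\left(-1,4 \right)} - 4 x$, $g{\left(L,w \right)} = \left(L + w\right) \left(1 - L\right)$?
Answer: $15129$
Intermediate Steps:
$g{\left(L,w \right)} = \left(1 - L\right) \left(L + w\right)$
$p = 6$ ($p = \left(-1 + 4 - \left(-1\right)^{2} - \left(-1\right) 4\right) - 0 = \left(-1 + 4 - 1 + 4\right) + 0 = 6 + 0 = 6$)
$\left(p - 129\right)^{2} = \left(6 - 129\right)^{2} = \left(-123\right)^{2} = 15129$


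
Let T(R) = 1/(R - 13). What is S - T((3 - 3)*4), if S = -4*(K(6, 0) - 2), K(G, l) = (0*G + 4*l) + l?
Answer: 105/13 ≈ 8.0769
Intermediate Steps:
K(G, l) = 5*l (K(G, l) = (0 + 4*l) + l = 4*l + l = 5*l)
S = 8 (S = -4*(5*0 - 2) = -4*(0 - 2) = -4*(-2) = 8)
T(R) = 1/(-13 + R)
S - T((3 - 3)*4) = 8 - 1/(-13 + (3 - 3)*4) = 8 - 1/(-13 + 0*4) = 8 - 1/(-13 + 0) = 8 - 1/(-13) = 8 - 1*(-1/13) = 8 + 1/13 = 105/13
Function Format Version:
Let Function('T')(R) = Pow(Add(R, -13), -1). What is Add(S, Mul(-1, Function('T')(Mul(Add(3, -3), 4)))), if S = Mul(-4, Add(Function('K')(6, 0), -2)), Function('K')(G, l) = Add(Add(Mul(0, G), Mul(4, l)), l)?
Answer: Rational(105, 13) ≈ 8.0769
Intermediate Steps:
Function('K')(G, l) = Mul(5, l) (Function('K')(G, l) = Add(Add(0, Mul(4, l)), l) = Add(Mul(4, l), l) = Mul(5, l))
S = 8 (S = Mul(-4, Add(Mul(5, 0), -2)) = Mul(-4, Add(0, -2)) = Mul(-4, -2) = 8)
Function('T')(R) = Pow(Add(-13, R), -1)
Add(S, Mul(-1, Function('T')(Mul(Add(3, -3), 4)))) = Add(8, Mul(-1, Pow(Add(-13, Mul(Add(3, -3), 4)), -1))) = Add(8, Mul(-1, Pow(Add(-13, Mul(0, 4)), -1))) = Add(8, Mul(-1, Pow(Add(-13, 0), -1))) = Add(8, Mul(-1, Pow(-13, -1))) = Add(8, Mul(-1, Rational(-1, 13))) = Add(8, Rational(1, 13)) = Rational(105, 13)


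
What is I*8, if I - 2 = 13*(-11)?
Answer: -1128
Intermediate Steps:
I = -141 (I = 2 + 13*(-11) = 2 - 143 = -141)
I*8 = -141*8 = -1128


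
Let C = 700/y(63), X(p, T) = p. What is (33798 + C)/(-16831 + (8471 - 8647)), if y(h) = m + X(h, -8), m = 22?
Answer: -574706/289119 ≈ -1.9878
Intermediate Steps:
y(h) = 22 + h
C = 140/17 (C = 700/(22 + 63) = 700/85 = 700*(1/85) = 140/17 ≈ 8.2353)
(33798 + C)/(-16831 + (8471 - 8647)) = (33798 + 140/17)/(-16831 + (8471 - 8647)) = 574706/(17*(-16831 - 176)) = (574706/17)/(-17007) = (574706/17)*(-1/17007) = -574706/289119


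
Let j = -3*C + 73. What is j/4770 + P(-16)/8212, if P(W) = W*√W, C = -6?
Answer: 91/4770 - 16*I/2053 ≈ 0.019078 - 0.0077935*I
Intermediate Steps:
P(W) = W^(3/2)
j = 91 (j = -3*(-6) + 73 = 18 + 73 = 91)
j/4770 + P(-16)/8212 = 91/4770 + (-16)^(3/2)/8212 = 91*(1/4770) - 64*I*(1/8212) = 91/4770 - 16*I/2053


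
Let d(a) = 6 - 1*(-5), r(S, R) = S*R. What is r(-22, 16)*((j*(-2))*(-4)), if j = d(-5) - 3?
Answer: -22528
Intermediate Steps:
r(S, R) = R*S
d(a) = 11 (d(a) = 6 + 5 = 11)
j = 8 (j = 11 - 3 = 8)
r(-22, 16)*((j*(-2))*(-4)) = (16*(-22))*((8*(-2))*(-4)) = -(-5632)*(-4) = -352*64 = -22528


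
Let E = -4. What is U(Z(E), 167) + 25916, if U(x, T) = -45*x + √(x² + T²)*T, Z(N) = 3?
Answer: 25781 + 167*√27898 ≈ 53675.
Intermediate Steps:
U(x, T) = -45*x + T*√(T² + x²) (U(x, T) = -45*x + √(T² + x²)*T = -45*x + T*√(T² + x²))
U(Z(E), 167) + 25916 = (-45*3 + 167*√(167² + 3²)) + 25916 = (-135 + 167*√(27889 + 9)) + 25916 = (-135 + 167*√27898) + 25916 = 25781 + 167*√27898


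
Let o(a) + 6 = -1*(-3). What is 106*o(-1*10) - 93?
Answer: -411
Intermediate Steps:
o(a) = -3 (o(a) = -6 - 1*(-3) = -6 + 3 = -3)
106*o(-1*10) - 93 = 106*(-3) - 93 = -318 - 93 = -411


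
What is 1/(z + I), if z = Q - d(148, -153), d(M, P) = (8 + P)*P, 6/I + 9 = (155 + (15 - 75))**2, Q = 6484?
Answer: -4508/70780105 ≈ -6.3690e-5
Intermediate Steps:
I = 3/4508 (I = 6/(-9 + (155 + (15 - 75))**2) = 6/(-9 + (155 - 60)**2) = 6/(-9 + 95**2) = 6/(-9 + 9025) = 6/9016 = 6*(1/9016) = 3/4508 ≈ 0.00066548)
d(M, P) = P*(8 + P)
z = -15701 (z = 6484 - (-153)*(8 - 153) = 6484 - (-153)*(-145) = 6484 - 1*22185 = 6484 - 22185 = -15701)
1/(z + I) = 1/(-15701 + 3/4508) = 1/(-70780105/4508) = -4508/70780105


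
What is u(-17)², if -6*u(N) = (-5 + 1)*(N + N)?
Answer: 4624/9 ≈ 513.78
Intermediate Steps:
u(N) = 4*N/3 (u(N) = -(-5 + 1)*(N + N)/6 = -(-2)*2*N/3 = -(-4)*N/3 = 4*N/3)
u(-17)² = ((4/3)*(-17))² = (-68/3)² = 4624/9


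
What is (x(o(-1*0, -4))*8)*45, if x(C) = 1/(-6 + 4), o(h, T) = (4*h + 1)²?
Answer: -180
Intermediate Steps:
o(h, T) = (1 + 4*h)²
x(C) = -½ (x(C) = 1/(-2) = -½)
(x(o(-1*0, -4))*8)*45 = -½*8*45 = -4*45 = -180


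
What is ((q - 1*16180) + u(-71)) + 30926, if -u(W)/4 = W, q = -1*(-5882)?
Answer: 20912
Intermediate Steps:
q = 5882
u(W) = -4*W
((q - 1*16180) + u(-71)) + 30926 = ((5882 - 1*16180) - 4*(-71)) + 30926 = ((5882 - 16180) + 284) + 30926 = (-10298 + 284) + 30926 = -10014 + 30926 = 20912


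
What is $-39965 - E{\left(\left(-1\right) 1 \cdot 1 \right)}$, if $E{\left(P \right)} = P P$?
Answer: $-39966$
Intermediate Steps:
$E{\left(P \right)} = P^{2}$
$-39965 - E{\left(\left(-1\right) 1 \cdot 1 \right)} = -39965 - \left(\left(-1\right) 1 \cdot 1\right)^{2} = -39965 - \left(\left(-1\right) 1\right)^{2} = -39965 - \left(-1\right)^{2} = -39965 - 1 = -39966$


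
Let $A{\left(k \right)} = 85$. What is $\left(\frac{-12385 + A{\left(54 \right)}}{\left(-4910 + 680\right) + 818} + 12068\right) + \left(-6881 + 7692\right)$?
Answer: $\frac{10988862}{853} \approx 12883.0$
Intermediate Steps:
$\left(\frac{-12385 + A{\left(54 \right)}}{\left(-4910 + 680\right) + 818} + 12068\right) + \left(-6881 + 7692\right) = \left(\frac{-12385 + 85}{\left(-4910 + 680\right) + 818} + 12068\right) + \left(-6881 + 7692\right) = \left(- \frac{12300}{-4230 + 818} + 12068\right) + 811 = \left(- \frac{12300}{-3412} + 12068\right) + 811 = \left(\left(-12300\right) \left(- \frac{1}{3412}\right) + 12068\right) + 811 = \left(\frac{3075}{853} + 12068\right) + 811 = \frac{10297079}{853} + 811 = \frac{10988862}{853}$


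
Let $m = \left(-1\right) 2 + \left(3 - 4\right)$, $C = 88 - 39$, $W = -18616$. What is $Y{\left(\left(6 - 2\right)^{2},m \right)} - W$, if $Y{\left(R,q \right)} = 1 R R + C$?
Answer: $18921$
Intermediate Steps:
$C = 49$ ($C = 88 - 39 = 49$)
$m = -3$ ($m = -2 + \left(3 - 4\right) = -2 - 1 = -3$)
$Y{\left(R,q \right)} = 49 + R^{2}$ ($Y{\left(R,q \right)} = 1 R R + 49 = R R + 49 = R^{2} + 49 = 49 + R^{2}$)
$Y{\left(\left(6 - 2\right)^{2},m \right)} - W = \left(49 + \left(\left(6 - 2\right)^{2}\right)^{2}\right) - -18616 = \left(49 + \left(4^{2}\right)^{2}\right) + 18616 = \left(49 + 16^{2}\right) + 18616 = \left(49 + 256\right) + 18616 = 305 + 18616 = 18921$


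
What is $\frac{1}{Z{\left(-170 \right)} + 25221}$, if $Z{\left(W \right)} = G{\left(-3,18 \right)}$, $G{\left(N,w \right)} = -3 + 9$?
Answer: $\frac{1}{25227} \approx 3.964 \cdot 10^{-5}$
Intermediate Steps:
$G{\left(N,w \right)} = 6$
$Z{\left(W \right)} = 6$
$\frac{1}{Z{\left(-170 \right)} + 25221} = \frac{1}{6 + 25221} = \frac{1}{25227}$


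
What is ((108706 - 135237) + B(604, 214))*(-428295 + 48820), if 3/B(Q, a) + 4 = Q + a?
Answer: 8195229758725/814 ≈ 1.0068e+10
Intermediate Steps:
B(Q, a) = 3/(-4 + Q + a) (B(Q, a) = 3/(-4 + (Q + a)) = 3/(-4 + Q + a))
((108706 - 135237) + B(604, 214))*(-428295 + 48820) = ((108706 - 135237) + 3/(-4 + 604 + 214))*(-428295 + 48820) = (-26531 + 3/814)*(-379475) = -21596231/814*(-379475) = 8195229758725/814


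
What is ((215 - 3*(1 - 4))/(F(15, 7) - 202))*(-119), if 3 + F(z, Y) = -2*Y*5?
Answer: 26656/275 ≈ 96.931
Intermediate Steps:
F(z, Y) = -3 - 10*Y (F(z, Y) = -3 - 2*Y*5 = -3 - 10*Y)
((215 - 3*(1 - 4))/(F(15, 7) - 202))*(-119) = ((215 - 3*(1 - 4))/((-3 - 10*7) - 202))*(-119) = ((215 - 3*(-3))/((-3 - 70) - 202))*(-119) = ((215 + 9)/(-73 - 202))*(-119) = (224/(-275))*(-119) = (224*(-1/275))*(-119) = -224/275*(-119) = 26656/275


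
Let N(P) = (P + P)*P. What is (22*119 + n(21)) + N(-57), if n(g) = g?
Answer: 9137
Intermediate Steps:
N(P) = 2*P² (N(P) = (2*P)*P = 2*P²)
(22*119 + n(21)) + N(-57) = (22*119 + 21) + 2*(-57)² = (2618 + 21) + 2*3249 = 2639 + 6498 = 9137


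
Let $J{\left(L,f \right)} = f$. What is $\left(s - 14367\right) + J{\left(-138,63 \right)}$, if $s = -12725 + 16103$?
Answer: $-10926$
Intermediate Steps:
$s = 3378$
$\left(s - 14367\right) + J{\left(-138,63 \right)} = \left(3378 - 14367\right) + 63 = -10989 + 63 = -10926$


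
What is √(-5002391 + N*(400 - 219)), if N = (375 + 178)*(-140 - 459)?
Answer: I*√64958098 ≈ 8059.7*I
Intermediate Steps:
N = -331247 (N = 553*(-599) = -331247)
√(-5002391 + N*(400 - 219)) = √(-5002391 - 331247*(400 - 219)) = √(-5002391 - 331247*181) = √(-5002391 - 59955707) = √(-64958098) = I*√64958098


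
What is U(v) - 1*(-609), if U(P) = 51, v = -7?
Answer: 660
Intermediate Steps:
U(v) - 1*(-609) = 51 - 1*(-609) = 51 + 609 = 660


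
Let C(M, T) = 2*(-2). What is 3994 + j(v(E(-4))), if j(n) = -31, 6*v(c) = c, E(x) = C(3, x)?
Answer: 3963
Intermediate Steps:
C(M, T) = -4
E(x) = -4
v(c) = c/6
3994 + j(v(E(-4))) = 3994 - 31 = 3963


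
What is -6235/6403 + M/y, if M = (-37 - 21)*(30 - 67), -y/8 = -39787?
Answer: -985417361/1019024644 ≈ -0.96702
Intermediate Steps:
y = 318296 (y = -8*(-39787) = 318296)
M = 2146 (M = -58*(-37) = 2146)
-6235/6403 + M/y = -6235/6403 + 2146/318296 = -6235*1/6403 + 2146*(1/318296) = -6235/6403 + 1073/159148 = -985417361/1019024644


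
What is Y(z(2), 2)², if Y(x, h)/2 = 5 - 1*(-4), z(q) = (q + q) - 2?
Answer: 324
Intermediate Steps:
z(q) = -2 + 2*q (z(q) = 2*q - 2 = -2 + 2*q)
Y(x, h) = 18 (Y(x, h) = 2*(5 - 1*(-4)) = 2*(5 + 4) = 2*9 = 18)
Y(z(2), 2)² = 18² = 324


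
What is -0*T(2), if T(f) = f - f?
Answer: 0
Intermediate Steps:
T(f) = 0
-0*T(2) = -0*0 = -21*0 = 0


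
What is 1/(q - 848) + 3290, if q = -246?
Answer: 3599259/1094 ≈ 3290.0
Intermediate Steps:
1/(q - 848) + 3290 = 1/(-246 - 848) + 3290 = 1/(-1094) + 3290 = -1/1094 + 3290 = 3599259/1094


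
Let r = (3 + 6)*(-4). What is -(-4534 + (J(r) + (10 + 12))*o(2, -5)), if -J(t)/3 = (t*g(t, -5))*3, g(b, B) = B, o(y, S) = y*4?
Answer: 17318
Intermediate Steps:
o(y, S) = 4*y
r = -36 (r = 9*(-4) = -36)
J(t) = 45*t (J(t) = -3*t*(-5)*3 = -3*(-5*t)*3 = -(-45)*t = 45*t)
-(-4534 + (J(r) + (10 + 12))*o(2, -5)) = -(-4534 + (45*(-36) + (10 + 12))*(4*2)) = -(-4534 + (-1620 + 22)*8) = -(-4534 - 1598*8) = -(-4534 - 12784) = -1*(-17318) = 17318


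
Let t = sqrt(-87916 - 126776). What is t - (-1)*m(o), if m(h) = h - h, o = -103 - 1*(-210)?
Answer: 2*I*sqrt(53673) ≈ 463.35*I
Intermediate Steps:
o = 107 (o = -103 + 210 = 107)
t = 2*I*sqrt(53673) (t = sqrt(-214692) = 2*I*sqrt(53673) ≈ 463.35*I)
m(h) = 0
t - (-1)*m(o) = 2*I*sqrt(53673) - (-1)*0 = 2*I*sqrt(53673) - 1*0 = 2*I*sqrt(53673) + 0 = 2*I*sqrt(53673)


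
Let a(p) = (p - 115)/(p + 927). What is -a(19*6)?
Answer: 1/1041 ≈ 0.00096061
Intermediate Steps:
a(p) = (-115 + p)/(927 + p)
-a(19*6) = -(-115 + 19*6)/(927 + 19*6) = -(-115 + 114)/(927 + 114) = -(-1)/1041 = -1*(-1/1041) = 1/1041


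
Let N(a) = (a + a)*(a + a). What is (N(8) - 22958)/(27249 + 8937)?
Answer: -11351/18093 ≈ -0.62737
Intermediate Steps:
N(a) = 4*a² (N(a) = (2*a)*(2*a) = 4*a²)
(N(8) - 22958)/(27249 + 8937) = (4*8² - 22958)/(27249 + 8937) = (4*64 - 22958)/36186 = (256 - 22958)*(1/36186) = -22702*1/36186 = -11351/18093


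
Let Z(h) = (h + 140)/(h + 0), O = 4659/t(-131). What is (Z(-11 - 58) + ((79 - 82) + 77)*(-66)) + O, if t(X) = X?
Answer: -44477248/9039 ≈ -4920.6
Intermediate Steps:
O = -4659/131 (O = 4659/(-131) = 4659*(-1/131) = -4659/131 ≈ -35.565)
Z(h) = (140 + h)/h
(Z(-11 - 58) + ((79 - 82) + 77)*(-66)) + O = ((140 + (-11 - 58))/(-11 - 58) + ((79 - 82) + 77)*(-66)) - 4659/131 = ((140 - 69)/(-69) + (-3 + 77)*(-66)) - 4659/131 = (-1/69*71 + 74*(-66)) - 4659/131 = (-71/69 - 4884) - 4659/131 = -337067/69 - 4659/131 = -44477248/9039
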